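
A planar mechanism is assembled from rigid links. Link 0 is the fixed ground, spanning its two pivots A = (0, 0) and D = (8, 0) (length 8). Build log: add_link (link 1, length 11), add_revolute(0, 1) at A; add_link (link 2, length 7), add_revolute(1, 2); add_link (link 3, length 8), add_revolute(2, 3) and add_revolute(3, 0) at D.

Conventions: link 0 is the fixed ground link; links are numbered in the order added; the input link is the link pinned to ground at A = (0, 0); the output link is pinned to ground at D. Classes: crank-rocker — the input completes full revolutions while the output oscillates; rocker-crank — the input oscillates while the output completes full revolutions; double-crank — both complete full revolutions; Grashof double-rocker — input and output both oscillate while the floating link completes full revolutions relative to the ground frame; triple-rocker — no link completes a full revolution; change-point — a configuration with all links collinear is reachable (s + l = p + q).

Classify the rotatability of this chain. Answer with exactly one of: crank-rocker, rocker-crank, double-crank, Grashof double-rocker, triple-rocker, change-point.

lengths: ground=8, input=11, coupler=7, output=8
sorted: s=7 (shortest), l=11 (longest), p+q=16
s + l = 18 vs p + q = 16
s + l > p + q → non-Grashof → no link fully rotates → triple-rocker

triple-rocker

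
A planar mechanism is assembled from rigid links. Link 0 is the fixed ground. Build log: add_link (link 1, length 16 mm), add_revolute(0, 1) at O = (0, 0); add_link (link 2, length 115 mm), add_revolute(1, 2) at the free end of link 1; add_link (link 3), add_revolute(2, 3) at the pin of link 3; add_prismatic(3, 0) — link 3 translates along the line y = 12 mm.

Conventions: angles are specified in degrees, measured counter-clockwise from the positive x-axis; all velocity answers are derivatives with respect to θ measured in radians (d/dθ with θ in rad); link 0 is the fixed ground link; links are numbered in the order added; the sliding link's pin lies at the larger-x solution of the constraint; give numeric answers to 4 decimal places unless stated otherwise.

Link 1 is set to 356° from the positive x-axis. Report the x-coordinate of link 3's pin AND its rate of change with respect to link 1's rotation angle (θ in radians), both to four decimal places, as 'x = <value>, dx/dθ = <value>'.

geometry: r = 16 mm, L = 115 mm, e = 12 mm
crank pin P = (r cos θ, r sin θ) = (15.961025, -1.116104)
h = r sin θ − e = -1.116104 − 12 = -13.116104
x = r cos θ + √(L² − h²) = 15.961025 + 114.249586 = 130.210610
dx/dθ = −r sin θ − h·r cos θ/√(L² − h²) (θ in radians; h = -13.116104) = 2.948464

x = 130.2106, dx/dθ = 2.9485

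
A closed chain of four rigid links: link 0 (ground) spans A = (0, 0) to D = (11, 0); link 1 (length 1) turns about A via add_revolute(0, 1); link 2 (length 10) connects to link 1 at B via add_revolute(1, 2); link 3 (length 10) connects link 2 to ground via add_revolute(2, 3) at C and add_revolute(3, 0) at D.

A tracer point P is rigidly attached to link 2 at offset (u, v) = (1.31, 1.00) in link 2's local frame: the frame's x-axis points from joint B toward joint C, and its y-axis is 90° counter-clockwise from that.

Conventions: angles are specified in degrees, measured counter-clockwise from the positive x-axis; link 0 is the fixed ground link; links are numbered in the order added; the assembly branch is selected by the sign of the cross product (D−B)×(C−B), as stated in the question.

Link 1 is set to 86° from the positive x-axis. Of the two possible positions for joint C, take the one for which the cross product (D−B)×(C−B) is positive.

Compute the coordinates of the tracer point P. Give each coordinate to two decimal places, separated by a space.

A=(0,0), D=(11.00,0)
B = A + 1.00·(cos86°, sin86°) = (0.0698, 0.9976)
|BD| = 10.9757
circle(B,10.00) ∩ circle(D,10.00): a=5.4878, h=8.3596
  candidates: C₊=(6.2947,8.8238) cross=91.753; C₋=(4.7751,-7.8263) cross=-91.753
  branch + wants cross > 0 → take C=(6.2947,8.8238) (cross=91.753)
ex = (C−B)/|BC| = (0.6225,0.7826); ey = (-0.7826,0.6225)
P = B + 1.31·ex + 1.00·ey = (0.1026,2.6453)

0.10 2.65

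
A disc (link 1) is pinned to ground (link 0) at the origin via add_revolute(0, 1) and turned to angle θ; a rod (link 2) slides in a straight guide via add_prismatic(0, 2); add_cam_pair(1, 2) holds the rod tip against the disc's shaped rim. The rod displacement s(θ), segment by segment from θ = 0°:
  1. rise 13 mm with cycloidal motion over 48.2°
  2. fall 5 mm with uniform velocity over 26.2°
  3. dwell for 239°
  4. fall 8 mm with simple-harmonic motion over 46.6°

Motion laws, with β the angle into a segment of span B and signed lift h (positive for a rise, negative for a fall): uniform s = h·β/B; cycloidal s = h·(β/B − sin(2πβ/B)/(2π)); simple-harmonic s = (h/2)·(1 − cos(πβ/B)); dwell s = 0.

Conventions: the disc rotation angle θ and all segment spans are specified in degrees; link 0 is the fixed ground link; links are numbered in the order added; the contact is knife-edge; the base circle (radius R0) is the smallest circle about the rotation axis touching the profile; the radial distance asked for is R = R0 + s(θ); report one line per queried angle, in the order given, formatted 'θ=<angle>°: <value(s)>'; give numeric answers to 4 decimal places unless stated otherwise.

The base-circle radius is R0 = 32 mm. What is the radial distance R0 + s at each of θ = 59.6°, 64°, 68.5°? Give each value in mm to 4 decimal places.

segment 1 (0° to 48.2°, cycloidal, h = 13) is passed completely: s = 0.0000 + (13) = 13.0000
θ = 59.6° falls in segment 2 (48.2° to 74.4°, uniform, h = -5): β = 59.6 − 48.2 = 11.4°, B = 26.2°; Δs = -5·11.4/26.2 = -2.1756; s = 13.0000 − 2.1756 = 10.8244
θ = 64° falls in segment 2 (48.2° to 74.4°, uniform, h = -5): β = 64 − 48.2 = 15.8°, B = 26.2°; Δs = -5·15.8/26.2 = -3.0153; s = 13.0000 − 3.0153 = 9.9847
θ = 68.5° falls in segment 2 (48.2° to 74.4°, uniform, h = -5): β = 68.5 − 48.2 = 20.3°, B = 26.2°; Δs = -5·20.3/26.2 = -3.8740; s = 13.0000 − 3.8740 = 9.1260
θ=59.6°: R = R0 + s = 32 + 10.8244 = 42.8244
θ=64°: R = R0 + s = 32 + 9.9847 = 41.9847
θ=68.5°: R = R0 + s = 32 + 9.1260 = 41.1260

θ=59.6°: 42.8244
θ=64°: 41.9847
θ=68.5°: 41.1260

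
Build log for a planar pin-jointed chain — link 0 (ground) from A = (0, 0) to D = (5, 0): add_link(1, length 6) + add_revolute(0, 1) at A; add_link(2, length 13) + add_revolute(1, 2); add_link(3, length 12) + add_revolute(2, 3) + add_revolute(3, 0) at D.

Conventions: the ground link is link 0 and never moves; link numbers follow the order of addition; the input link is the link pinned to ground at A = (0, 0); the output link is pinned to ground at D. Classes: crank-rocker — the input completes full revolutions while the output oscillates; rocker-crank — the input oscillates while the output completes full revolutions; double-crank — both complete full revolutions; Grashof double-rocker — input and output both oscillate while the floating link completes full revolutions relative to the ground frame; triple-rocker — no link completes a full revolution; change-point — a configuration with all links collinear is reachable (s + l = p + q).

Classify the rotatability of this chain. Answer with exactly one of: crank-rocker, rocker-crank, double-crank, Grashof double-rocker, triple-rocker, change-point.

lengths: ground=5, input=6, coupler=13, output=12
sorted: s=5 (shortest), l=13 (longest), p+q=18
s + l = 18 vs p + q = 18
s + l = p + q → change-point (collinear configuration reachable)

change-point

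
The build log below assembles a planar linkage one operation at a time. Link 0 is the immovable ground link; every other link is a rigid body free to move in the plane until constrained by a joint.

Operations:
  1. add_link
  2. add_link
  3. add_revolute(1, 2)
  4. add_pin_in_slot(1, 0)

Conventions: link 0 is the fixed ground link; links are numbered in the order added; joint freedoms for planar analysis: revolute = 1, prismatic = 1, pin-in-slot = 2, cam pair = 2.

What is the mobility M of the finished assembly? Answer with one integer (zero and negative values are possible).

L=1 J1=0 J2=0
add link → L=2 J1=0 J2=0
add link → L=3 J1=0 J2=0
R@1,2 dof=1 J1 → L=3 J1=1 J2=0
PS@1,0 dof=2 J2 → L=3 J1=1 J2=1
M=3(L−1)−2J1−J2=3·2−2·1−1=3

M = 3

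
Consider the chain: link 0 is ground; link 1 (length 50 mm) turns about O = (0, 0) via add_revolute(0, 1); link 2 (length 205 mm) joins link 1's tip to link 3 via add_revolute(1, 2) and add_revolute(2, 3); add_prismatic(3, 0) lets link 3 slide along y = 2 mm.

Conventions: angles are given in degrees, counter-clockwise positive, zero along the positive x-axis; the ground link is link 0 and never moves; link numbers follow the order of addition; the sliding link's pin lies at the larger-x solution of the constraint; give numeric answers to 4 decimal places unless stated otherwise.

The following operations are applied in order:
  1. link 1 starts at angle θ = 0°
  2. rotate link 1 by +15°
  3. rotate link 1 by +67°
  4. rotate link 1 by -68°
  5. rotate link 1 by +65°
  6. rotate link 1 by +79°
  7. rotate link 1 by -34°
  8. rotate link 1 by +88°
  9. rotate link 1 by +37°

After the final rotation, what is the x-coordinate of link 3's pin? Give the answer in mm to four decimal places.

geometry: r = 50 mm, L = 205 mm, e = 2 mm; θ starts at 0°
rotate link 1 by +15°: θ ← 0° +15° = 15°
rotate link 1 by +67°: θ ← 15° +67° = 82°
rotate link 1 by -68°: θ ← 82° -68° = 14°
rotate link 1 by +65°: θ ← 14° +65° = 79°
rotate link 1 by +79°: θ ← 79° +79° = 158°
rotate link 1 by -34°: θ ← 158° -34° = 124°
rotate link 1 by +88°: θ ← 124° +88° = 212°
rotate link 1 by +37°: θ ← 212° +37° = 249°
crank pin P = (r cos θ, r sin θ) = (-17.918397, -46.679021)
h = r sin θ − e = -46.679021 − 2 = -48.679021
x = r cos θ + √(L² − h²) = -17.918397 + 199.136518 = 181.218121

181.2181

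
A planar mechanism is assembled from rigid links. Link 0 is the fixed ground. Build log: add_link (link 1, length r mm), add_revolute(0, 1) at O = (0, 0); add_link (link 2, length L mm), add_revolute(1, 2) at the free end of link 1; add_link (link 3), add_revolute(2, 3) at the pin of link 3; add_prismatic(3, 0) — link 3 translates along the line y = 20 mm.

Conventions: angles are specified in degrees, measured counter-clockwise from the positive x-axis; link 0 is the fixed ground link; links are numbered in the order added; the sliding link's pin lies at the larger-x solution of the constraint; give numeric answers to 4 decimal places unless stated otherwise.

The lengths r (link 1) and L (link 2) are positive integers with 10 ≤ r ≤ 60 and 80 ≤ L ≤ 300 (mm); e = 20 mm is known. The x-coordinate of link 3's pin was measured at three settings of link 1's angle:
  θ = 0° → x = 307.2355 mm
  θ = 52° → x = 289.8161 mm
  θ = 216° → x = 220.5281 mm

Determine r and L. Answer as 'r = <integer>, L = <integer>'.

constraint per measurement: (x − r cos θ)² + (r sin θ − e)² = L²
subtracting the θ₁ and θ₂ equations cancels the r² and L² terms:
r = (x₁² − x₂²) / (2[(x₁cos θ₁ + e sin θ₁) − (x₂cos θ₂ + e sin θ₂)]) = 45.9999 → r = 46
L² = (x₁ − r cos θ₁)² + (r sin θ₁ − e)² = 68643.9865 → L = 262.0000 → L = 262
check at θ₃=216°: x = 220.5281 (printed 220.5281) ✓

r = 46, L = 262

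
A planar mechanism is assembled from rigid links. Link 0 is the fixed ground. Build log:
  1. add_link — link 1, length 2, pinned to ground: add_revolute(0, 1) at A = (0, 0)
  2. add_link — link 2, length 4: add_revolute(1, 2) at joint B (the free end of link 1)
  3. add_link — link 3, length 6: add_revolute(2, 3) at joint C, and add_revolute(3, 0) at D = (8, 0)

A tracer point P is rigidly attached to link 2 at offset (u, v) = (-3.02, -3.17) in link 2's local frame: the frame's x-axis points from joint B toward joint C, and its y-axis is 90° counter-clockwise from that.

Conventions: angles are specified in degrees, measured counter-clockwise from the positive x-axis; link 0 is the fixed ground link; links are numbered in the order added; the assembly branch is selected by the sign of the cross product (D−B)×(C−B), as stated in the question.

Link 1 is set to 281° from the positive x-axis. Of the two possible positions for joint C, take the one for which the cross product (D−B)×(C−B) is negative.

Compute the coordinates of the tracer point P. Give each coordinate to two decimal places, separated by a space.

A=(0,0), D=(8.00,0)
B = A + 2.00·(cos281°, sin281°) = (0.3816, -1.9633)
|BD| = 7.8673
circle(B,4.00) ∩ circle(D,6.00): a=2.6626, h=2.9851
  candidates: C₊=(2.2150,1.5918) cross=23.485; C₋=(3.7049,-4.1895) cross=-23.485
  branch - wants cross < 0 → take C=(3.7049,-4.1895) (cross=-23.485)
ex = (C−B)/|BC| = (0.8308,-0.5566); ey = (0.5566,0.8308)
P = B + -3.02·ex + -3.17·ey = (-3.8917,-2.9161)

-3.89 -2.92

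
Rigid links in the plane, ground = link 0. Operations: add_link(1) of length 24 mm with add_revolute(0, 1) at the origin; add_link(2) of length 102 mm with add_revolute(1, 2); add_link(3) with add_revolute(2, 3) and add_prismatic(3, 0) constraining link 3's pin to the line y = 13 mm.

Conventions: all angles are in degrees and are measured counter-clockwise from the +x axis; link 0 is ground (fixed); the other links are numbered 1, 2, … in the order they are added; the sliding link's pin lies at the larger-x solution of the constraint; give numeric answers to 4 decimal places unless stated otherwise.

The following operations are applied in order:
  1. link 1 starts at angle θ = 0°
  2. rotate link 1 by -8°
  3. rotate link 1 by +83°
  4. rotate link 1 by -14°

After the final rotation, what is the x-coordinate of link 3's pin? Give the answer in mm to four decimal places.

geometry: r = 24 mm, L = 102 mm, e = 13 mm; θ starts at 0°
rotate link 1 by -8°: θ ← 0° -8° = -8°
rotate link 1 by +83°: θ ← -8° +83° = 75°
rotate link 1 by -14°: θ ← 75° -14° = 61°
crank pin P = (r cos θ, r sin θ) = (11.635431, 20.990873)
h = r sin θ − e = 20.990873 − 13 = 7.990873
x = r cos θ + √(L² − h²) = 11.635431 + 101.686508 = 113.321939

113.3219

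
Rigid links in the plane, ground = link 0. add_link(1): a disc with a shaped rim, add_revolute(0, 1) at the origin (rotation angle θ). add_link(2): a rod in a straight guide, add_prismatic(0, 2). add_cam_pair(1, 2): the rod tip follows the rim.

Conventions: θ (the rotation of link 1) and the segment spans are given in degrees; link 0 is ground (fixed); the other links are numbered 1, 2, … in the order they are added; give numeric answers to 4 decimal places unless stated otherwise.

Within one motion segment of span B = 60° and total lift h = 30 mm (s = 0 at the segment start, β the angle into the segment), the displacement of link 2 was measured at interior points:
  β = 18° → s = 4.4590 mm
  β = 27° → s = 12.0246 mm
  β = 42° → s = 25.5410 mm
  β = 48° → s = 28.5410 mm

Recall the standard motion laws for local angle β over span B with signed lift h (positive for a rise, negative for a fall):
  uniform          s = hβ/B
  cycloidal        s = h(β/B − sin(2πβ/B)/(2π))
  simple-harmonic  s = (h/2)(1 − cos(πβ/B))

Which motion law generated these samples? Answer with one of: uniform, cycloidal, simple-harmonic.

candidates at β/B = r: uniform s = h·r (linear in β); cycloidal s = h·(r − sin(2πr)/(2π)); simple-harmonic s = (h/2)(1 − cos(πr))
β=18°: printed 4.4590 | uniform 9.0000, cycloidal 4.4590, simple-harmonic 6.1832
β=27°: printed 12.0246 | uniform 13.5000, cycloidal 12.0246, simple-harmonic 12.6535
β=42°: printed 25.5410 | uniform 21.0000, cycloidal 25.5410, simple-harmonic 23.8168
β=48°: printed 28.5410 | uniform 24.0000, cycloidal 28.5410, simple-harmonic 27.1353
only one law matches every sample → cycloidal

cycloidal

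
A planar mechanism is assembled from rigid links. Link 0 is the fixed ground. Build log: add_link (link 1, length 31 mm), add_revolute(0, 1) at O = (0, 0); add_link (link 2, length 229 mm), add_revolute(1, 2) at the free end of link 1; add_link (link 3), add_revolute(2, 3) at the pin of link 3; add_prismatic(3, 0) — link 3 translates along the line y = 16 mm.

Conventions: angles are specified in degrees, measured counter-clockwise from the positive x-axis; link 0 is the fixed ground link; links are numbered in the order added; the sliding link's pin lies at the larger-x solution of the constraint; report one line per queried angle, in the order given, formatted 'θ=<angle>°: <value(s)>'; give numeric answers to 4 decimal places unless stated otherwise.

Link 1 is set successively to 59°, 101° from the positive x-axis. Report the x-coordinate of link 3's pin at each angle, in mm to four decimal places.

geometry: r = 31 mm, L = 229 mm, e = 16 mm
θ=59°: crank pin P = (r cos θ, r sin θ) = (15.966180, 26.572186)
θ=59°: h = r sin θ − e = 26.572186 − 16 = 10.572186
θ=59°: x = r cos θ + √(L² − h²) = 15.966180 + 228.755828 = 244.722008
θ=101°: crank pin P = (r cos θ, r sin θ) = (-5.915079, 30.430443)
θ=101°: h = r sin θ − e = 30.430443 − 16 = 14.430443
θ=101°: x = r cos θ + √(L² − h²) = -5.915079 + 228.544880 = 222.629801

θ=59°: 244.7220
θ=101°: 222.6298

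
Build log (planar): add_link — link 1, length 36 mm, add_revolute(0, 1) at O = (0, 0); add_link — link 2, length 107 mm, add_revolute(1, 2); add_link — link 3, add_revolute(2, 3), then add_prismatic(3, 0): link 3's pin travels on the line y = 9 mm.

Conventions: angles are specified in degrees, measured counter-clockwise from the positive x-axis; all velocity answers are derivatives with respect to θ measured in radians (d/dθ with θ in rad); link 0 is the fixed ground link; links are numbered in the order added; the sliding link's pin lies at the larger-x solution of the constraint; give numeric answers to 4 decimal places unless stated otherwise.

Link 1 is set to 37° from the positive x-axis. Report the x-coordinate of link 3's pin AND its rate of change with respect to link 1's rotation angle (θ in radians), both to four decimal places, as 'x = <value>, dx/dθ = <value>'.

geometry: r = 36 mm, L = 107 mm, e = 9 mm
crank pin P = (r cos θ, r sin θ) = (28.750878, 21.665341)
h = r sin θ − e = 21.665341 − 9 = 12.665341
x = r cos θ + √(L² − h²) = 28.750878 + 106.247772 = 134.998651
dx/dθ = −r sin θ − h·r cos θ/√(L² − h²) (θ in radians; h = 12.665341) = -25.092610

x = 134.9987, dx/dθ = -25.0926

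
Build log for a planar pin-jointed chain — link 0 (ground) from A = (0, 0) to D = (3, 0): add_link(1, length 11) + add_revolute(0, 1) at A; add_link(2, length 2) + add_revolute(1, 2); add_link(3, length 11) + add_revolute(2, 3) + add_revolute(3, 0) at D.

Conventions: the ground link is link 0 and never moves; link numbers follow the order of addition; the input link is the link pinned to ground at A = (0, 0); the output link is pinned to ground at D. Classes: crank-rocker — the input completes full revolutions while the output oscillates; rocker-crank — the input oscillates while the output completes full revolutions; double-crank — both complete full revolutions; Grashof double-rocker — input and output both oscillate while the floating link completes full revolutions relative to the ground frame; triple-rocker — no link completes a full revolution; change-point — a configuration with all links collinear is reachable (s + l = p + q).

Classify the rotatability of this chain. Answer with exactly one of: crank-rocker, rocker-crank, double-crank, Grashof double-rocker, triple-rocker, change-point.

lengths: ground=3, input=11, coupler=2, output=11
sorted: s=2 (shortest), l=11 (longest), p+q=14
s + l = 13 vs p + q = 14
s + l < p + q (Grashof) with shortest = coupler link → Grashof double-rocker

Grashof double-rocker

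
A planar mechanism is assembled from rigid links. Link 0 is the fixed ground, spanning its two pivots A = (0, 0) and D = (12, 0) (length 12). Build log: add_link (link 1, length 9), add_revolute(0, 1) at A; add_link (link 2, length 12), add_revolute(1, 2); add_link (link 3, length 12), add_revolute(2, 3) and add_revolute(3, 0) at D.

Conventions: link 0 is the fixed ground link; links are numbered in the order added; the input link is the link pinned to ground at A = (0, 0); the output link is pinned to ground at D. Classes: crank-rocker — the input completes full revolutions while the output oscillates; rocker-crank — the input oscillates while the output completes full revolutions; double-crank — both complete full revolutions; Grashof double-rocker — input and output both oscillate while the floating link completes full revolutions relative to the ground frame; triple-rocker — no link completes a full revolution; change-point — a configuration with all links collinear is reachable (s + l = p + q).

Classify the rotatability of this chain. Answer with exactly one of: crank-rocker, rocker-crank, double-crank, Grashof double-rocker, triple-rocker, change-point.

lengths: ground=12, input=9, coupler=12, output=12
sorted: s=9 (shortest), l=12 (longest), p+q=24
s + l = 21 vs p + q = 24
s + l < p + q (Grashof) with shortest = input link → crank-rocker

crank-rocker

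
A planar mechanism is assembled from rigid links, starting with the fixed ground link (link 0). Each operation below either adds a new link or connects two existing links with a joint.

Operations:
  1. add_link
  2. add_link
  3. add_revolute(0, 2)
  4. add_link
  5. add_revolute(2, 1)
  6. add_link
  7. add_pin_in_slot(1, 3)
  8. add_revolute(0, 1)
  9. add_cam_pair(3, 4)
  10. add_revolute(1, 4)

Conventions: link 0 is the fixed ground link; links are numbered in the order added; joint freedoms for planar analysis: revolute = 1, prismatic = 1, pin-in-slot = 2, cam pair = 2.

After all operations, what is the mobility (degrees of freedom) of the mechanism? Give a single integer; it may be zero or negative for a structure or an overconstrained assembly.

L=1 J1=0 J2=0
add link → L=2 J1=0 J2=0
add link → L=3 J1=0 J2=0
R@0,2 dof=1 J1 → L=3 J1=1 J2=0
add link → L=4 J1=1 J2=0
R@2,1 dof=1 J1 → L=4 J1=2 J2=0
add link → L=5 J1=2 J2=0
PS@1,3 dof=2 J2 → L=5 J1=2 J2=1
R@0,1 dof=1 J1 → L=5 J1=3 J2=1
C@3,4 dof=2 J2 → L=5 J1=3 J2=2
R@1,4 dof=1 J1 → L=5 J1=4 J2=2
M=3(L−1)−2J1−J2=3·4−2·4−2=2

M = 2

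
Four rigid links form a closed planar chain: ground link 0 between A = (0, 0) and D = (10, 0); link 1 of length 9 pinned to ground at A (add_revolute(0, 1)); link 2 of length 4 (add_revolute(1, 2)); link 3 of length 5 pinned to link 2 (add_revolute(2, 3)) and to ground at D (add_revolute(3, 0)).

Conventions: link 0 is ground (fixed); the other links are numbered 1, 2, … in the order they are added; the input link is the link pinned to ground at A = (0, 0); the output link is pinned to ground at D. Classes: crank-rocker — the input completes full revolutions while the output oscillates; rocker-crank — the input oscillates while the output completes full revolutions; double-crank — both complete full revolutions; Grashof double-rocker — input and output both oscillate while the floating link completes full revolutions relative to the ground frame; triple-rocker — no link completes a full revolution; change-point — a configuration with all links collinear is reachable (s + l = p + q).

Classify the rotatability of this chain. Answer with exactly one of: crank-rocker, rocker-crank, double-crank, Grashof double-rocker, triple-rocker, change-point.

lengths: ground=10, input=9, coupler=4, output=5
sorted: s=4 (shortest), l=10 (longest), p+q=14
s + l = 14 vs p + q = 14
s + l = p + q → change-point (collinear configuration reachable)

change-point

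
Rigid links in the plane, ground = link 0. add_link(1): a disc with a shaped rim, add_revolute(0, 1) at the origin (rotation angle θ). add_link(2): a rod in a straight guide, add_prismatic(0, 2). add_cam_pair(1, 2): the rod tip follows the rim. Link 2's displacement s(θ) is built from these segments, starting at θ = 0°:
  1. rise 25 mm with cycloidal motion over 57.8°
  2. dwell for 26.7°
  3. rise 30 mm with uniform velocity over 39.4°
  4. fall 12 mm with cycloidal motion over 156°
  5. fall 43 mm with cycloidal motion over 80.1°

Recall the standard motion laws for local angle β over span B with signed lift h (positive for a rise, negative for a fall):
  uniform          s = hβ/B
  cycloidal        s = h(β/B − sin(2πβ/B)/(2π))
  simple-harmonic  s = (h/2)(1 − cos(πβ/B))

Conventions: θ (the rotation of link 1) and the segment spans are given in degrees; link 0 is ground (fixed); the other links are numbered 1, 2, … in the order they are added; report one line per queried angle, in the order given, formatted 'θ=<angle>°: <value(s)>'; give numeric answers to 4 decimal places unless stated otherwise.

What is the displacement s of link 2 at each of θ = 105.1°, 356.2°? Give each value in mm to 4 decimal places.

segment 1 (0° to 57.8°, cycloidal, h = 25) is passed completely: s = 0.0000 + (25) = 25.0000
segment 2 (57.8° to 84.5°, dwell): s unchanged at 25.0000
θ = 105.1° falls in segment 3 (84.5° to 123.9°, uniform, h = 30): β = 105.1 − 84.5 = 20.6°, B = 39.4°; Δs = 30·20.6/39.4 = 15.6853; s = 25.0000 + 15.6853 = 40.6853
segment 3 (84.5° to 123.9°, uniform, h = 30) is passed completely: s = 25.0000 + (30) = 55.0000
segment 4 (123.9° to 279.9°, cycloidal, h = -12) is passed completely: s = 55.0000 + (-12) = 43.0000
θ = 356.2° falls in segment 5 (279.9° to 360°, cycloidal, h = -43): β = 356.2 − 279.9 = 76.3°, B = 80.1°; Δs = -43·(0.9526 − sin(2π·0.9526)/(2π)) = -42.9699; s = 43.0000 − 42.9699 = 0.0301

θ=105.1°: 40.6853
θ=356.2°: 0.0301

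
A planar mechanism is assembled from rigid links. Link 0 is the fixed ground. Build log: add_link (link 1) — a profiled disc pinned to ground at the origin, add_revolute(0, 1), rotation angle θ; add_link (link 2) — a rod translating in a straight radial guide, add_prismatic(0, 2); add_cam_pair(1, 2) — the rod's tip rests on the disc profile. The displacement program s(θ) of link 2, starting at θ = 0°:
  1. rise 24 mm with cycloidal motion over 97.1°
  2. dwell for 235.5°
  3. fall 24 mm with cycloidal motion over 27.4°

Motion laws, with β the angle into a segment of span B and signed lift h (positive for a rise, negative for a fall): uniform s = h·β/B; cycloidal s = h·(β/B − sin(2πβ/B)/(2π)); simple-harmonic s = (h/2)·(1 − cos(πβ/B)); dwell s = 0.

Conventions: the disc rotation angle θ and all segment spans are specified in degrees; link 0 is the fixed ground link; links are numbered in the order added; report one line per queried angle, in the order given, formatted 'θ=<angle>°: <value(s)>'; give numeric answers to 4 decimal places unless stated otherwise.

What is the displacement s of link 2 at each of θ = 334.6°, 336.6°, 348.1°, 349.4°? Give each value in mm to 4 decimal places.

seg 1 [0°–97.1°] cycloidal, h=24: full span → s += 24 → s = 24.0000
seg 2 [97.1°–332.6°] dwell: s stays 24.0000
seg 3 [332.6°–360°] cycloidal, h=-24: θ=334.6° here. β=2, B=27.4. -24·(0.0730 − sin(2π·0.0730)/(2π)) = -0.0608 → s = 23.9392
seg 3 [332.6°–360°] cycloidal, h=-24: θ=336.6° here. β=4, B=27.4. -24·(0.1460 − sin(2π·0.1460)/(2π)) = -0.4710 → s = 23.5290
seg 3 [332.6°–360°] cycloidal, h=-24: θ=348.1° here. β=15.5, B=27.4. -24·(0.5657 − sin(2π·0.5657)/(2π)) = -15.1089 → s = 8.8911
seg 3 [332.6°–360°] cycloidal, h=-24: θ=349.4° here. β=16.8, B=27.4. -24·(0.6131 − sin(2π·0.6131)/(2π)) = -17.2077 → s = 6.7923

θ=334.6°: 23.9392
θ=336.6°: 23.5290
θ=348.1°: 8.8911
θ=349.4°: 6.7923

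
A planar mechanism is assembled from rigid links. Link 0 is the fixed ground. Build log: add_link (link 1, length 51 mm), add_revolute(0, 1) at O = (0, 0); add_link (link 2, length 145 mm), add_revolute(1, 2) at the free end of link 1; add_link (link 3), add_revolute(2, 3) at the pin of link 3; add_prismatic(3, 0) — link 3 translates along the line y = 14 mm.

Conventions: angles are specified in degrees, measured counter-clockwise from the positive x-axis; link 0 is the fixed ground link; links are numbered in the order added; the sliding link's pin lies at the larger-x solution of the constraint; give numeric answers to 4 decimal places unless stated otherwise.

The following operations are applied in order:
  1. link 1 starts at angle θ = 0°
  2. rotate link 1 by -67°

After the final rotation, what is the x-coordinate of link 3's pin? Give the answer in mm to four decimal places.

geometry: r = 51 mm, L = 145 mm, e = 14 mm; θ starts at 0°
rotate link 1 by -67°: θ ← 0° -67° = -67°
crank pin P = (r cos θ, r sin θ) = (19.927288, -46.945748)
h = r sin θ − e = -46.945748 − 14 = -60.945748
x = r cos θ + √(L² − h²) = 19.927288 + 131.569814 = 151.497101

151.4971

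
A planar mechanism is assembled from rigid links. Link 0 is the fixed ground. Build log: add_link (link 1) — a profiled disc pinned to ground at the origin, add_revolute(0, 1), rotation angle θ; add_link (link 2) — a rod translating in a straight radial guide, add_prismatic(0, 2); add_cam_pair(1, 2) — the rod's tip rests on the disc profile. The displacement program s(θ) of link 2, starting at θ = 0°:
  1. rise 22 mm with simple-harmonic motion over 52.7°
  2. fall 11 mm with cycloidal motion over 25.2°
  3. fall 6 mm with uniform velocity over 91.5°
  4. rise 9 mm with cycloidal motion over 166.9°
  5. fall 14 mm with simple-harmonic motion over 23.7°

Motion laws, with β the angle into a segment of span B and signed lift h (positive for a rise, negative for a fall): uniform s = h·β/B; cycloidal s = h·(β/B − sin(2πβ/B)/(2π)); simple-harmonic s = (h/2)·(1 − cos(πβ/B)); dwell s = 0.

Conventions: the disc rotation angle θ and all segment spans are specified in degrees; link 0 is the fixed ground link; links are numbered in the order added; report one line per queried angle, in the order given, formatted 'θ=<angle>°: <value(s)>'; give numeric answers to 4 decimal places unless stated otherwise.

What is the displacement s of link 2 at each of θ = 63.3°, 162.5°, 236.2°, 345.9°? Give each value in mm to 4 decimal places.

seg 1 [0°–52.7°] simple-harmonic, h=22: full span → s += 22 → s = 22.0000
seg 2 [52.7°–77.9°] cycloidal, h=-11: θ=63.3° here. β=10.6, B=25.2. -11·(0.4206 − sin(2π·0.4206)/(2π)) = -3.7897 → s = 18.2103
seg 2 [52.7°–77.9°] cycloidal, h=-11: full span → s += -11 → s = 11.0000
seg 3 [77.9°–169.4°] uniform, h=-6: θ=162.5° here. β=84.6, B=91.5. -6·84.6/91.5 = -5.5475 → s = 5.4525
seg 3 [77.9°–169.4°] uniform, h=-6: full span → s += -6 → s = 5.0000
seg 4 [169.4°–336.3°] cycloidal, h=9: θ=236.2° here. β=66.8, B=166.9. 9·(0.4002 − sin(2π·0.4002)/(2π)) = 2.7620 → s = 7.7620
seg 4 [169.4°–336.3°] cycloidal, h=9: full span → s += 9 → s = 14.0000
seg 5 [336.3°–360°] simple-harmonic, h=-14: θ=345.9° here. β=9.6, B=23.7. -14/2·(1 − cos(π·0.4051)) = -4.9430 → s = 9.0570

θ=63.3°: 18.2103
θ=162.5°: 5.4525
θ=236.2°: 7.7620
θ=345.9°: 9.0570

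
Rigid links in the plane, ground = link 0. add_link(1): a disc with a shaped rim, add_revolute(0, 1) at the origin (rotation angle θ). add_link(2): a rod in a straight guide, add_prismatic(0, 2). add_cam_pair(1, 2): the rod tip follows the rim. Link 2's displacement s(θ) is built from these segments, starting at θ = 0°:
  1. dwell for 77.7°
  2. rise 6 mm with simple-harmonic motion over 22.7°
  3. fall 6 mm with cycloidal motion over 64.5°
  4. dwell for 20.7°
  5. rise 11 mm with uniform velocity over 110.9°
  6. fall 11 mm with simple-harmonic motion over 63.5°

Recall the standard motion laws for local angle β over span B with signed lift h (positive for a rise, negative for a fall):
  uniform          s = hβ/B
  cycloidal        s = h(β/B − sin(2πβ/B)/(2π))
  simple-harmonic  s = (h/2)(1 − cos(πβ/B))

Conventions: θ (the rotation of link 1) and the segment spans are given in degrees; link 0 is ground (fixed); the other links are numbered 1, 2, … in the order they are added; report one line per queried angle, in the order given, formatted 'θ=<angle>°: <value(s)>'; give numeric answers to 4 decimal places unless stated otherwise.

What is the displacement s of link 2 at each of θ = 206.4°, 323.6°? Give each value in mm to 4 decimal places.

segment 1 (0° to 77.7°, dwell): s unchanged at 0.0000
segment 2 (77.7° to 100.4°, simple-harmonic, h = 6) is passed completely: s = 0.0000 + (6) = 6.0000
segment 3 (100.4° to 164.9°, cycloidal, h = -6) is passed completely: s = 6.0000 + (-6) = 0.0000
segment 4 (164.9° to 185.6°, dwell): s unchanged at 0.0000
θ = 206.4° falls in segment 5 (185.6° to 296.5°, uniform, h = 11): β = 206.4 − 185.6 = 20.8°, B = 110.9°; Δs = 11·20.8/110.9 = 2.0631; s = 0.0000 + 2.0631 = 2.0631
segment 5 (185.6° to 296.5°, uniform, h = 11) is passed completely: s = 0.0000 + (11) = 11.0000
θ = 323.6° falls in segment 6 (296.5° to 360°, simple-harmonic, h = -11): β = 323.6 − 296.5 = 27.1°, B = 63.5°; Δs = -11/2·(1 − cos(π·0.4268)) = -4.2458; s = 11.0000 − 4.2458 = 6.7542

θ=206.4°: 2.0631
θ=323.6°: 6.7542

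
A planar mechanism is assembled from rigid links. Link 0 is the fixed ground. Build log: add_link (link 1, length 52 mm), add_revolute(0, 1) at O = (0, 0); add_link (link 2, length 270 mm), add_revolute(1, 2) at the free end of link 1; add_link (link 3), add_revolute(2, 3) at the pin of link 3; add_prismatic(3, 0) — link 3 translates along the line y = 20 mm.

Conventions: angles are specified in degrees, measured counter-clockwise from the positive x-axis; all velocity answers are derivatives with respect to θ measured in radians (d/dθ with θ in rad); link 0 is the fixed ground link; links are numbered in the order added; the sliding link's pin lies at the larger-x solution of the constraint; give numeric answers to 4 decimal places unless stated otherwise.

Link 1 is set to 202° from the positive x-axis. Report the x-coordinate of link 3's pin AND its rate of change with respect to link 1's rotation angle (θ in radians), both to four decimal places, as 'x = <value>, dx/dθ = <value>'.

geometry: r = 52 mm, L = 270 mm, e = 20 mm
crank pin P = (r cos θ, r sin θ) = (-48.213560, -19.479543)
h = r sin θ − e = -19.479543 − 20 = -39.479543
x = r cos θ + √(L² − h²) = -48.213560 + 267.098045 = 218.884485
dx/dθ = −r sin θ − h·r cos θ/√(L² − h²) (θ in radians; h = -39.479543) = 12.353136

x = 218.8845, dx/dθ = 12.3531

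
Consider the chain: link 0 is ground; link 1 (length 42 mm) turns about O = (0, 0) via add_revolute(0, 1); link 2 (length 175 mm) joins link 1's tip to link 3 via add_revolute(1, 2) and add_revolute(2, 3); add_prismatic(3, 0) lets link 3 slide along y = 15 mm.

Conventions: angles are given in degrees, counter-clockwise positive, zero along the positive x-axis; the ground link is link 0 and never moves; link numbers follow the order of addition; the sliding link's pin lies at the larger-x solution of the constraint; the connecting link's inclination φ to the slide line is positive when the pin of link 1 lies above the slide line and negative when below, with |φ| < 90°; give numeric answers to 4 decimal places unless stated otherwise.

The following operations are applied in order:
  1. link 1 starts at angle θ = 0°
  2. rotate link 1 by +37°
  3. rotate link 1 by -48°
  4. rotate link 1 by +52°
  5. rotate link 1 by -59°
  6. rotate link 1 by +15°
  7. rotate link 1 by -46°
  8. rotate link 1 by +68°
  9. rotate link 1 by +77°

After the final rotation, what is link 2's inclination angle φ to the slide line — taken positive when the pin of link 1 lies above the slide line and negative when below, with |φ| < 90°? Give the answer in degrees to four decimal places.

geometry: r = 42 mm, L = 175 mm, e = 15 mm; θ starts at 0°
rotate link 1 by +37°: θ ← 0° +37° = 37°
rotate link 1 by -48°: θ ← 37° -48° = -11°
rotate link 1 by +52°: θ ← -11° +52° = 41°
rotate link 1 by -59°: θ ← 41° -59° = -18°
rotate link 1 by +15°: θ ← -18° +15° = -3°
rotate link 1 by -46°: θ ← -3° -46° = -49°
rotate link 1 by +68°: θ ← -49° +68° = 19°
rotate link 1 by +77°: θ ← 19° +77° = 96°
h = r sin θ − e = 41.769920 − 15 = 26.769920
sin φ = h / L = 26.769920 / 175 = 0.15297097
φ = arcsin(0.15297097) = 8.799138°

8.7991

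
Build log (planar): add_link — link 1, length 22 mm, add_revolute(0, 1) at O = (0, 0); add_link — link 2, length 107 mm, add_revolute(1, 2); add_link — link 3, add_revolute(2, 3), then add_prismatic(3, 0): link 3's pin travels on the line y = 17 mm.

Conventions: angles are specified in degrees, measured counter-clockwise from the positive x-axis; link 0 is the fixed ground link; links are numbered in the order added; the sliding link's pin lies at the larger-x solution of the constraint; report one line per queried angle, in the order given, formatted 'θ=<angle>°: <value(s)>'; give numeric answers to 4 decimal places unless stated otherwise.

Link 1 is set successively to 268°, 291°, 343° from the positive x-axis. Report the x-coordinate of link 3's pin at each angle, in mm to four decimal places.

geometry: r = 22 mm, L = 107 mm, e = 17 mm
θ=268°: crank pin P = (r cos θ, r sin θ) = (-0.767789, -21.986598)
θ=268°: h = r sin θ − e = -21.986598 − 17 = -38.986598
θ=268°: x = r cos θ + √(L² − h²) = -0.767789 + 99.644594 = 98.876805
θ=291°: crank pin P = (r cos θ, r sin θ) = (7.884095, -20.538769)
θ=291°: h = r sin θ − e = -20.538769 − 17 = -37.538769
θ=291°: x = r cos θ + √(L² − h²) = 7.884095 + 100.199006 = 108.083101
θ=343°: crank pin P = (r cos θ, r sin θ) = (21.038705, -6.432178)
θ=343°: h = r sin θ − e = -6.432178 − 17 = -23.432178
θ=343°: x = r cos θ + √(L² − h²) = 21.038705 + 104.402744 = 125.441449

θ=268°: 98.8768
θ=291°: 108.0831
θ=343°: 125.4414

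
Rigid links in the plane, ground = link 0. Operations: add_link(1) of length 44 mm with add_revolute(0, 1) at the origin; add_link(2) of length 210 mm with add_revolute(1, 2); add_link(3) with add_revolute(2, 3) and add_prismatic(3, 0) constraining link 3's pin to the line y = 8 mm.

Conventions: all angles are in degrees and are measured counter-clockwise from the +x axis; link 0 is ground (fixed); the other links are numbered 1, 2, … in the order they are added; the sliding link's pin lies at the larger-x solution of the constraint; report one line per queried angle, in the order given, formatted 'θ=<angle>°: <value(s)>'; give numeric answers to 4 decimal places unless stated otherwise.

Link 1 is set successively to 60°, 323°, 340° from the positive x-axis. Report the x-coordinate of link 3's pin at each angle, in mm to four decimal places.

geometry: r = 44 mm, L = 210 mm, e = 8 mm
θ=60°: crank pin P = (r cos θ, r sin θ) = (22.000000, 38.105118)
θ=60°: h = r sin θ − e = 38.105118 − 8 = 30.105118
θ=60°: x = r cos θ + √(L² − h²) = 22.000000 + 207.830897 = 229.830897
θ=323°: crank pin P = (r cos θ, r sin θ) = (35.139962, -26.479861)
θ=323°: h = r sin θ − e = -26.479861 − 8 = -34.479861
θ=323°: x = r cos θ + √(L² − h²) = 35.139962 + 207.150040 = 242.290003
θ=340°: crank pin P = (r cos θ, r sin θ) = (41.346475, -15.048886)
θ=340°: h = r sin θ − e = -15.048886 − 8 = -23.048886
θ=340°: x = r cos θ + √(L² − h²) = 41.346475 + 208.731284 = 250.077759

θ=60°: 229.8309
θ=323°: 242.2900
θ=340°: 250.0778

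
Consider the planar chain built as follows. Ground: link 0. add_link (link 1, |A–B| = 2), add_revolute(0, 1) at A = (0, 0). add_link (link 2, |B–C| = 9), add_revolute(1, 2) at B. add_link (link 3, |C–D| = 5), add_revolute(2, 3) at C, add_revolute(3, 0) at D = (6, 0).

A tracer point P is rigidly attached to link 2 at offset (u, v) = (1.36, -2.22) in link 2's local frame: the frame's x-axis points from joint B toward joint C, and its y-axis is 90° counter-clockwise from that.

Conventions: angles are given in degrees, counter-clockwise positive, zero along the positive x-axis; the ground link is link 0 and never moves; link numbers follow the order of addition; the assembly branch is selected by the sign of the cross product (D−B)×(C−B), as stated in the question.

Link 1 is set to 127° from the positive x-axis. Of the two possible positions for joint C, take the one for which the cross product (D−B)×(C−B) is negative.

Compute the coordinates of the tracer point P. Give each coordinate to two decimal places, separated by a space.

A=(0,0), D=(6.00,0)
B = A + 2.00·(cos127°, sin127°) = (-1.2036, 1.5973)
|BD| = 7.3786
circle(B,9.00) ∩ circle(D,5.00): a=7.4841, h=4.9989
  candidates: C₊=(7.1851,4.8575) cross=36.885; C₋=(5.0208,-4.9032) cross=-36.885
  branch - wants cross < 0 → take C=(5.0208,-4.9032) (cross=-36.885)
ex = (C−B)/|BC| = (0.6916,-0.7223); ey = (0.7223,0.6916)
P = B + 1.36·ex + -2.22·ey = (-1.8665,-0.9204)

-1.87 -0.92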